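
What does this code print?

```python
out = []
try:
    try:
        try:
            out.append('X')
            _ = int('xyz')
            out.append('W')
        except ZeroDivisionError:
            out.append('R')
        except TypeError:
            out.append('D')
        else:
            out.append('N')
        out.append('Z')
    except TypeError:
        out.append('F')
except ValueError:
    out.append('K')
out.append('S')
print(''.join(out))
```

Execution trace: 'X' (inner try body) → 'K' (outer except ValueError) → 'S' (after the try/except). Output: XKS

Answer: XKS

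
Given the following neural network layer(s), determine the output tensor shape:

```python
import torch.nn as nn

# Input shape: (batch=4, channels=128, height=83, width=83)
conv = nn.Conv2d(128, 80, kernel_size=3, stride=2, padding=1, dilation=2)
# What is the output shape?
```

Input: (4, 128, 83, 83) -> Output: (4, 80, 41, 41)

Answer: (4, 80, 41, 41)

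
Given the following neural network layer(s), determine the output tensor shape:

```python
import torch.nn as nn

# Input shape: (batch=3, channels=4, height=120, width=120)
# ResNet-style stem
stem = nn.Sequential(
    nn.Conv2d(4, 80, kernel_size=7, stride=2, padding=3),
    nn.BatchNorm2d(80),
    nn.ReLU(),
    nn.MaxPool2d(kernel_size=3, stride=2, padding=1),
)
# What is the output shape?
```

Input: (3, 4, 120, 120) -> after Conv2d 7x7 stride=2: (3, 80, 60, 60) -> Output: (3, 80, 30, 30)

Answer: (3, 80, 30, 30)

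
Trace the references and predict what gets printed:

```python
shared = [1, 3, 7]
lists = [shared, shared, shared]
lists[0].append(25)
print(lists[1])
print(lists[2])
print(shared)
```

Key concept: list of same reference.
Step by step:
`shared = [1, 3, 7]` → shared = [1, 3, 7]
`lists = [shared, shared, shared]` → lists = [[1, 3, 7], [1, 3, 7], [1, 3, 7]]
`lists[0].append(25)` → shared = [1, 3, 7, 25]; lists = [[1, 3, 7, 25], [1, 3, 7, 25], [1, 3, 7, 25]]
`print(lists[1])` → prints [1, 3, 7, 25]
`print(lists[2])` → prints [1, 3, 7, 25]
`print(shared)` → prints [1, 3, 7, 25]

Answer:
[1, 3, 7, 25]
[1, 3, 7, 25]
[1, 3, 7, 25]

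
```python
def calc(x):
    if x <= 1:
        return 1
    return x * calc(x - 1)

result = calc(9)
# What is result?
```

calc(9) = 9 * 8 * 7 * 6 * 5 * 4 * 3 * 2 * 1 = 362880

Answer: 362880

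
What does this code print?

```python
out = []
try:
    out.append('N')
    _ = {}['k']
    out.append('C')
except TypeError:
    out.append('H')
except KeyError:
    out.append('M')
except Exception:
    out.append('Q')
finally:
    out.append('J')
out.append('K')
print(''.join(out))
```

Execution trace: 'N' (try body) → 'M' (except KeyError) → 'J' (finally) → 'K' (after the try/except). Output: NMJK

Answer: NMJK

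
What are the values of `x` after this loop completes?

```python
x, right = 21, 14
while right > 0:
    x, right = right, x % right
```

GCD of 21 and 14
`x` takes the values: 21 → 14 → 7

Answer: 7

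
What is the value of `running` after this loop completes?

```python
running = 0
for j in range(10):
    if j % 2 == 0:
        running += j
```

Sum of even numbers 0 to 9
`running` takes the values: 0 → 2 → 6 → 12 → 20

Answer: 20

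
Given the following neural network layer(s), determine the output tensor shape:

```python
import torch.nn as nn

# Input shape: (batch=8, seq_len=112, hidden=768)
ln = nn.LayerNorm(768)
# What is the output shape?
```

Input: (8, 112, 768) -> Output: (8, 112, 768)

Answer: (8, 112, 768)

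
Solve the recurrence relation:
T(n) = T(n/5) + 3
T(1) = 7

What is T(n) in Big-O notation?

Each step divides n by 5 and adds 3. After log_5(n) steps we reach T(1)=7. So T(n) = 3·log_5(n) + 7 = O(log n).

Answer: O(log n)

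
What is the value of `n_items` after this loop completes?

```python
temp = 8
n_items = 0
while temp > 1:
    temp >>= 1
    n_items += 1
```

Count right shifts until 1
`n_items` takes the values: 0 → 1 → 2 → 3

Answer: 3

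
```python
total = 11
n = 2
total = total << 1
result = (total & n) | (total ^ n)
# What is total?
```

Trace:
`total = 11` → total = 11
`n = 2` → n = 2
`total = total << 1` → total = 22
`result = (total & n) | (total ^ n)` → result = 22
So total = 22

Answer: 22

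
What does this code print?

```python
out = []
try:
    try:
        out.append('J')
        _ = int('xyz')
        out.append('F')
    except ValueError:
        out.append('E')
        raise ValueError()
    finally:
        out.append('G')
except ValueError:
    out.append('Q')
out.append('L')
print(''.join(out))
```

Execution trace: 'J' (inner try body) → 'E' (inner except ValueError) → 'G' (inner finally) → 'Q' (outer except ValueError) → 'L' (after the try/except). Output: JEGQL

Answer: JEGQL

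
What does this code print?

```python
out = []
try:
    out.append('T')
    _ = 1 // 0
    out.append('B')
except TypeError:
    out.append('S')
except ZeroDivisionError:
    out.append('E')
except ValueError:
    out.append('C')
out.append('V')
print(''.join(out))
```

Execution trace: 'T' (try body) → 'E' (except ZeroDivisionError) → 'V' (after the try/except). Output: TEV

Answer: TEV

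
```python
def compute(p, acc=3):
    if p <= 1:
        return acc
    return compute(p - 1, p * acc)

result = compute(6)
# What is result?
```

Accumulator trace (n, acc): (6, 3) -> (5, 18) -> (4, 90) -> (3, 360) -> (2, 1080) -> (1, 2160) -> return 2160

Answer: 2160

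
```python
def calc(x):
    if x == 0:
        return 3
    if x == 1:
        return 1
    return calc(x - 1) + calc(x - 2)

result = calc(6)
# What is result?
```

Build up from base cases: calc(0)=3, calc(1)=1, calc(2)=4, calc(3)=5, calc(4)=9, calc(5)=14, calc(6)=23

Answer: 23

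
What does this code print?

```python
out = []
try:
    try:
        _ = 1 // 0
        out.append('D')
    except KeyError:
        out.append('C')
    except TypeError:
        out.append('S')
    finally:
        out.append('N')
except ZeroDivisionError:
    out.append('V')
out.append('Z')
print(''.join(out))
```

Execution trace: 'N' (inner finally) → 'V' (outer except ZeroDivisionError) → 'Z' (after the try/except). Output: NVZ

Answer: NVZ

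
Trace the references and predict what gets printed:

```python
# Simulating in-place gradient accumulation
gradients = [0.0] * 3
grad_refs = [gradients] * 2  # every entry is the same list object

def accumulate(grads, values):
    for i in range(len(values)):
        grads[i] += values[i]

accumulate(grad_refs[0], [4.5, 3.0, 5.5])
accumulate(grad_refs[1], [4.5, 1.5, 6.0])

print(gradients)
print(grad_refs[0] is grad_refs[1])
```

Key concept: gradient accumulation aliasing.
Step by step:
`gradients = [0.0] * 3` → gradients = [0.0, 0.0, 0.0]
`grad_refs = [gradients] * 2` → grad_refs = [[0.0, 0.0, 0.0], [0.0, 0.0, 0.0]]
`accumulate(grad_refs[0], [4.5, 3.0, 5.5])` → gradients = [4.5, 3.0, 5.5]; grad_refs = [[4.5, 3.0, 5.5], [4.5, 3.0, 5.5]]
`accumulate(grad_refs[1], [4.5, 1.5, 6.0])` → gradients = [9.0, 4.5, 11.5]; grad_refs = [[9.0, 4.5, 11.5], [9.0, 4.5, 11.5]]
`print(gradients)` → prints [9.0, 4.5, 11.5]
`print(grad_refs[0] is grad_refs[1])` → prints True

Answer:
[9.0, 4.5, 11.5]
True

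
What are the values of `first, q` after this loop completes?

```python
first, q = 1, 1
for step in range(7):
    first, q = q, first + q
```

Fibonacci: after 7 iterations
`first, q` takes the values: (1, 1) → (1, 2) → (2, 3) → (3, 5) → (5, 8) → (8, 13) → (13, 21) → (21, 34)

Answer: 21, 34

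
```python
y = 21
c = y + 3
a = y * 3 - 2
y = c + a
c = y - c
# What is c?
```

Trace:
`y = 21` → y = 21
`c = y + 3` → c = 24
`a = y * 3 - 2` → a = 61
`y = c + a` → y = 85
`c = y - c` → c = 61
So c = 61

Answer: 61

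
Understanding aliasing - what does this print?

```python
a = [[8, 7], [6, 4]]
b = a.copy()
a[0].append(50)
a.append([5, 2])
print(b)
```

Key concept: shallow copy with nested lists.
Step by step:
`a = [[8, 7], [6, 4]]` → a = [[8, 7], [6, 4]]
`b = a.copy()` → b = [[8, 7], [6, 4]]
`a[0].append(50)` → a = [[8, 7, 50], [6, 4]]; b = [[8, 7, 50], [6, 4]]
`a.append([5, 2])` → a = [[8, 7, 50], [6, 4], [5, 2]]
`print(b)` → prints [[8, 7, 50], [6, 4]]

Answer: [[8, 7, 50], [6, 4]]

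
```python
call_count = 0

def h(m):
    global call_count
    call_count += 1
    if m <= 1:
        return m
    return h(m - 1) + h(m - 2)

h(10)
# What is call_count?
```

Calls(m) = 1 + Calls(m-1) + Calls(m-2); Calls(0)=Calls(1)=1. For m=10 this gives 177.

Answer: 177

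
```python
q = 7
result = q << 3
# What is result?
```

Trace:
`q = 7` → q = 7
`result = q << 3` → result = 56
So result = 56

Answer: 56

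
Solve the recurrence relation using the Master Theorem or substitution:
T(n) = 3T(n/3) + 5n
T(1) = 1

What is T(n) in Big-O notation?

By Master Theorem: a=3, b=3, f(n)=5n. Since log_3(3) = 1 and f(n) = Θ(n^1), Case 2 applies. T(n) = O(n log n).

Answer: O(n log n)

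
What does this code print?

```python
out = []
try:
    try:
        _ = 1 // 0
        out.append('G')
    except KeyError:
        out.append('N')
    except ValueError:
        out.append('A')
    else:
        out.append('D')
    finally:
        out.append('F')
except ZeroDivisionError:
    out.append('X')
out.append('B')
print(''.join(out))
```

Execution trace: 'F' (finally) → 'X' (outer except ZeroDivisionError) → 'B' (after the try/except). Output: FXB

Answer: FXB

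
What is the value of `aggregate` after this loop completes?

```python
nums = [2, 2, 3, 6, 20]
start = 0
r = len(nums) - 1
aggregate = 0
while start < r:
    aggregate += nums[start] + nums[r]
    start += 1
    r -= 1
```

Sum of pairs from ends
`aggregate` takes the values: 0 → 22 → 30

Answer: 30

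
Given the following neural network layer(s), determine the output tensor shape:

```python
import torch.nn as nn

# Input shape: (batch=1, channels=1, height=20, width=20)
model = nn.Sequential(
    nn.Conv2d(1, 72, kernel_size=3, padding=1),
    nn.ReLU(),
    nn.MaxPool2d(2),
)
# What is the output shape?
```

Input: (1, 1, 20, 20) -> after Conv2d: (1, 72, 20, 20) -> after ReLU: (1, 72, 20, 20) -> Output: (1, 72, 10, 10)

Answer: (1, 72, 10, 10)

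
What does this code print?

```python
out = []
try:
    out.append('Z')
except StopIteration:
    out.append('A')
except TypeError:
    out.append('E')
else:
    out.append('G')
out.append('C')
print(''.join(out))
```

Execution trace: 'Z' (try body, no exception) → 'G' (else) → 'C' (after the try/except). Output: ZGC

Answer: ZGC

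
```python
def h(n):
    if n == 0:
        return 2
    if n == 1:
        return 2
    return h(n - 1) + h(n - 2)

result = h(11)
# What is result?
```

Build up from base cases: h(0)=2, h(1)=2, h(2)=4, h(3)=6, h(4)=10, h(5)=16, h(6)=26, ..., h(11)=288

Answer: 288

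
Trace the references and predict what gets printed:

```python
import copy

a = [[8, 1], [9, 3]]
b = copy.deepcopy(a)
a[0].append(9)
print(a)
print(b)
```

Key concept: deep copy is fully independent.
Step by step:
`a = [[8, 1], [9, 3]]` → a = [[8, 1], [9, 3]]
`b = copy.deepcopy(a)` → b = [[8, 1], [9, 3]]
`a[0].append(9)` → a = [[8, 1, 9], [9, 3]]
`print(a)` → prints [[8, 1, 9], [9, 3]]
`print(b)` → prints [[8, 1], [9, 3]]

Answer:
[[8, 1, 9], [9, 3]]
[[8, 1], [9, 3]]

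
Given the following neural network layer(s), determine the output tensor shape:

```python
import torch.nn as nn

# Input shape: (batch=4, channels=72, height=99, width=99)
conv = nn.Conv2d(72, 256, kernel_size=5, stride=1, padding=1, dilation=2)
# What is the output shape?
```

Input: (4, 72, 99, 99) -> Output: (4, 256, 93, 93)

Answer: (4, 256, 93, 93)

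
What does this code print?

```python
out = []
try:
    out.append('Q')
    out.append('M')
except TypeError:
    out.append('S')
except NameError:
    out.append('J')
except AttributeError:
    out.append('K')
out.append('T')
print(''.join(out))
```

Execution trace: 'Q' (try body) → 'M' (try body, no exception) → 'T' (after the try/except). Output: QMT

Answer: QMT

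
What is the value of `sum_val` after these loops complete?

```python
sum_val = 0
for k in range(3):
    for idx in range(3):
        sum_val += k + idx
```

Sum of all k+idx for k,idx in 3x3
`sum_val` takes the values: 0 → 1 → 3 → 4 → 6 → 9 → 11 → 14 → 18

Answer: 18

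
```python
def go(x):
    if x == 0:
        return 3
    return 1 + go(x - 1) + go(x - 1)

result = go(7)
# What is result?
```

go(x) = 1 + 2·go(x-1), go(0)=3. Closed form: (3+1)·2^7 - 1 = 511.

Answer: 511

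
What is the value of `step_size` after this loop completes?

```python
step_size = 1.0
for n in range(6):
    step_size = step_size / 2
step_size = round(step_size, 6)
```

Halving LR 6 times: 1 / 2^6
`step_size` takes the values: 1.0 → 0.5 → 0.25 → 0.125 → 0.0625 → 0.03125 → 0.015625

Answer: 0.015625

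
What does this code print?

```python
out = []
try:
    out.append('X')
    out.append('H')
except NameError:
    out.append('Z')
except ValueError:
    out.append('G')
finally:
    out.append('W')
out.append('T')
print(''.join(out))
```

Execution trace: 'X' (try body) → 'H' (try body, no exception) → 'W' (finally) → 'T' (after the try/except). Output: XHWT

Answer: XHWT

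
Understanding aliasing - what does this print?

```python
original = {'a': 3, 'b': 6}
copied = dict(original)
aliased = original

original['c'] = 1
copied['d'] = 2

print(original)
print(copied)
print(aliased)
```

Key concept: dict() creates copy, assignment creates alias.
Step by step:
`original = {'a': 3, 'b': 6}` → original = {'a': 3, 'b': 6}
`copied = dict(original)` → copied = {'a': 3, 'b': 6}
`aliased = original` → aliased = {'a': 3, 'b': 6} (same object as original)
`original['c'] = 1` → original = {'a': 3, 'b': 6, 'c': 1} (same object as aliased); aliased = {'a': 3, 'b': 6, 'c': 1} (same object as original)
`copied['d'] = 2` → copied = {'a': 3, 'b': 6, 'd': 2}
`print(original)` → prints {'a': 3, 'b': 6, 'c': 1}
`print(copied)` → prints {'a': 3, 'b': 6, 'd': 2}
`print(aliased)` → prints {'a': 3, 'b': 6, 'c': 1}

Answer:
{'a': 3, 'b': 6, 'c': 1}
{'a': 3, 'b': 6, 'd': 2}
{'a': 3, 'b': 6, 'c': 1}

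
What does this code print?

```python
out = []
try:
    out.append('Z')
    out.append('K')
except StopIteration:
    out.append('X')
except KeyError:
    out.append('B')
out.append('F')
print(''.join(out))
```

Execution trace: 'Z' (try body) → 'K' (try body, no exception) → 'F' (after the try/except). Output: ZKF

Answer: ZKF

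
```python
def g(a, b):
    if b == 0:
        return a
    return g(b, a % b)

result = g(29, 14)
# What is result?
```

g(29, 14) -> g(14, 1) -> g(1, 0) -> 1

Answer: 1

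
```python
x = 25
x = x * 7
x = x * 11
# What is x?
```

Trace:
`x = 25` → x = 25
`x = x * 7` → x = 175
`x = x * 11` → x = 1925
So x = 1925

Answer: 1925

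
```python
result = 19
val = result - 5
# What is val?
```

Trace:
`result = 19` → result = 19
`val = result - 5` → val = 14
So val = 14

Answer: 14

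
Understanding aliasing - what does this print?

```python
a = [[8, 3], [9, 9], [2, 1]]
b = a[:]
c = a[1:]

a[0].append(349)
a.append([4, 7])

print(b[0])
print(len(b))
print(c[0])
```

Key concept: slice with nested mutation.
Step by step:
`a = [[8, 3], [9, 9], [2, 1]]` → a = [[8, 3], [9, 9], [2, 1]]
`b = a[:]` → b = [[8, 3], [9, 9], [2, 1]]
`c = a[1:]` → c = [[9, 9], [2, 1]]
`a[0].append(349)` → a = [[8, 3, 349], [9, 9], [2, 1]]; b = [[8, 3, 349], [9, 9], [2, 1]]
`a.append([4, 7])` → a = [[8, 3, 349], [9, 9], [2, 1], [4, 7]]
`print(b[0])` → prints [8, 3, 349]
`print(len(b))` → prints 3
`print(c[0])` → prints [9, 9]

Answer:
[8, 3, 349]
3
[9, 9]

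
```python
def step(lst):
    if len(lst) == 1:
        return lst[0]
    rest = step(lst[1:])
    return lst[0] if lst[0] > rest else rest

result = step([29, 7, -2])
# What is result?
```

Recursive max over [29, 7, -2] = 29

Answer: 29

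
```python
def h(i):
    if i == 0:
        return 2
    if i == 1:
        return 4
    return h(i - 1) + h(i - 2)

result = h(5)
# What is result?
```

Build up from base cases: h(0)=2, h(1)=4, h(2)=6, h(3)=10, h(4)=16, h(5)=26

Answer: 26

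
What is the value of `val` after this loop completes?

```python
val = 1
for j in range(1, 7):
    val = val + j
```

Start at 1, add 1 through 6
`val` takes the values: 1 → 2 → 4 → 7 → 11 → 16 → 22

Answer: 22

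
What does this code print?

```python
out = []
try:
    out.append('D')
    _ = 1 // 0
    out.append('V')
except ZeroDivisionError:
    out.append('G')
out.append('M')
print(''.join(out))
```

Execution trace: 'D' (try body) → 'G' (except ZeroDivisionError) → 'M' (after the try/except). Output: DGM

Answer: DGM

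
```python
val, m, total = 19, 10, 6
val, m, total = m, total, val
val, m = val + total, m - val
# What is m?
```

Trace:
`val, m, total = 19, 10, 6` → val = 19; m = 10; total = 6
`val, m, total = m, total, val` → val = 10; m = 6; total = 19
`val, m = val + total, m - val` → val = 29; m = -4
So m = -4

Answer: -4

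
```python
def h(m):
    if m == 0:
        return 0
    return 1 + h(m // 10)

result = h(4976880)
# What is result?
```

Count of digits of 4976880: 7

Answer: 7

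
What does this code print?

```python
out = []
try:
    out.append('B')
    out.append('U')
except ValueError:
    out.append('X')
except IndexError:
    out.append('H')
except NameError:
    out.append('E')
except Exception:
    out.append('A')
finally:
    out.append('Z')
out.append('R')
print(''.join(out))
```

Execution trace: 'B' (try body) → 'U' (try body, no exception) → 'Z' (finally) → 'R' (after the try/except). Output: BUZR

Answer: BUZR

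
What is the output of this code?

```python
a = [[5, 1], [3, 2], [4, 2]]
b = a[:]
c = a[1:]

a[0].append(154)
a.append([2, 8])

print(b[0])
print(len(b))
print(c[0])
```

Key concept: slice with nested mutation.
Step by step:
`a = [[5, 1], [3, 2], [4, 2]]` → a = [[5, 1], [3, 2], [4, 2]]
`b = a[:]` → b = [[5, 1], [3, 2], [4, 2]]
`c = a[1:]` → c = [[3, 2], [4, 2]]
`a[0].append(154)` → a = [[5, 1, 154], [3, 2], [4, 2]]; b = [[5, 1, 154], [3, 2], [4, 2]]
`a.append([2, 8])` → a = [[5, 1, 154], [3, 2], [4, 2], [2, 8]]
`print(b[0])` → prints [5, 1, 154]
`print(len(b))` → prints 3
`print(c[0])` → prints [3, 2]

Answer:
[5, 1, 154]
3
[3, 2]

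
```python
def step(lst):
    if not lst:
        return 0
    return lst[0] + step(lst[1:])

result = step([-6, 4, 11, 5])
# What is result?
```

(-6) + 4 + 11 + 5 + 0 = 14

Answer: 14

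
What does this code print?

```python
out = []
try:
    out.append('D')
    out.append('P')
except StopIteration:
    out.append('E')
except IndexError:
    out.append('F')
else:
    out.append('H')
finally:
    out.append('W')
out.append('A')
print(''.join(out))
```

Execution trace: 'D' (try body) → 'P' (try body, no exception) → 'H' (else) → 'W' (finally) → 'A' (after the try/except). Output: DPHWA

Answer: DPHWA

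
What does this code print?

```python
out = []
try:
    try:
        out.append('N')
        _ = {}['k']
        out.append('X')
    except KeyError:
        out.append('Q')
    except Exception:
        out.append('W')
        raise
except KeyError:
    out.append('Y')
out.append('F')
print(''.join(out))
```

Execution trace: 'N' (inner try body) → 'Q' (inner except KeyError) → 'F' (after the try/except). Output: NQF

Answer: NQF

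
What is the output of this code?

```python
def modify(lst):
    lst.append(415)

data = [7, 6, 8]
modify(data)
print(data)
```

Key concept: function modifies passed list.
Step by step:
`data = [7, 6, 8]` → data = [7, 6, 8]
`modify(data)` → data = [7, 6, 8, 415]
`print(data)` → prints [7, 6, 8, 415]

Answer: [7, 6, 8, 415]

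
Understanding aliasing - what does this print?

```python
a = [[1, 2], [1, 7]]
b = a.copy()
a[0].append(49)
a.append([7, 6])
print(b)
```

Key concept: shallow copy with nested lists.
Step by step:
`a = [[1, 2], [1, 7]]` → a = [[1, 2], [1, 7]]
`b = a.copy()` → b = [[1, 2], [1, 7]]
`a[0].append(49)` → a = [[1, 2, 49], [1, 7]]; b = [[1, 2, 49], [1, 7]]
`a.append([7, 6])` → a = [[1, 2, 49], [1, 7], [7, 6]]
`print(b)` → prints [[1, 2, 49], [1, 7]]

Answer: [[1, 2, 49], [1, 7]]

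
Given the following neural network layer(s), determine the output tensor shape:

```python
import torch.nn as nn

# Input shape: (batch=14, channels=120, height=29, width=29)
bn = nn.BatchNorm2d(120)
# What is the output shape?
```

Input: (14, 120, 29, 29) -> Output: (14, 120, 29, 29)

Answer: (14, 120, 29, 29)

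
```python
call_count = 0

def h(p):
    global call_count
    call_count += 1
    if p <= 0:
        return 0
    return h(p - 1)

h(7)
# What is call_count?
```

Linear recursion stepping by 1: 8 calls from p=7 down to ≤0.

Answer: 8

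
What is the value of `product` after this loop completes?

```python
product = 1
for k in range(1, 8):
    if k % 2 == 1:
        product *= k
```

Product of odd numbers 1 to 7
`product` takes the values: 1 → 3 → 15 → 105

Answer: 105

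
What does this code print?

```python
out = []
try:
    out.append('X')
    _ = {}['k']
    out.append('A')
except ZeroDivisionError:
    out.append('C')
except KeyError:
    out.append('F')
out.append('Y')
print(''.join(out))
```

Execution trace: 'X' (try body) → 'F' (except KeyError) → 'Y' (after the try/except). Output: XFY

Answer: XFY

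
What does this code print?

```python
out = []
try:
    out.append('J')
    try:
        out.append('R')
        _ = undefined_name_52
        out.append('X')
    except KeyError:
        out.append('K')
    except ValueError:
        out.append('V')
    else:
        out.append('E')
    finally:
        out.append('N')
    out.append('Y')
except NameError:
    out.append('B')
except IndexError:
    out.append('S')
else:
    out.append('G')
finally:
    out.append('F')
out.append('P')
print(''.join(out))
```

Execution trace: 'J' (try body) → 'R' (inner try body) → 'N' (inner finally) → 'B' (except NameError) → 'F' (finally) → 'P' (after the try/except). Output: JRNBFP

Answer: JRNBFP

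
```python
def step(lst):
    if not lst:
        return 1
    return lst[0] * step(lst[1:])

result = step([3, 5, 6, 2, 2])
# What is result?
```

Product over [3, 5, 6, 2, 2] = 3 * 5 * 6 * 2 * 2 = 360

Answer: 360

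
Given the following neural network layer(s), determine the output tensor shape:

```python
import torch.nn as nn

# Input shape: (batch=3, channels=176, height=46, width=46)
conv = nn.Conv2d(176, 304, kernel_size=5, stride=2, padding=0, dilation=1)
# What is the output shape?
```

Input: (3, 176, 46, 46) -> Output: (3, 304, 21, 21)

Answer: (3, 304, 21, 21)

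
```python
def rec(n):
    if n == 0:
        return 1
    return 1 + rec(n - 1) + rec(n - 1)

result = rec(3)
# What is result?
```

rec(n) = 1 + 2·rec(n-1), rec(0)=1. Closed form: (1+1)·2^3 - 1 = 15.

Answer: 15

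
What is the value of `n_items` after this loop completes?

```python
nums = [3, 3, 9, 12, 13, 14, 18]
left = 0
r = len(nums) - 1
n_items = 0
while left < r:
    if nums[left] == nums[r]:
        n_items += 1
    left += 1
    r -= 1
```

Count matching pairs from ends
`n_items` takes the values: 0

Answer: 0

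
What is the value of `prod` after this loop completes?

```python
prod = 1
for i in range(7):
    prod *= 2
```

2^7 = 128
`prod` takes the values: 1 → 2 → 4 → 8 → 16 → 32 → 64 → 128

Answer: 128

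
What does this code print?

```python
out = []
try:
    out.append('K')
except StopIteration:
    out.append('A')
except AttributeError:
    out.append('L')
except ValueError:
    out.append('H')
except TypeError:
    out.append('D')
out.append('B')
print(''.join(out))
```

Execution trace: 'K' (try body, no exception) → 'B' (after the try/except). Output: KB

Answer: KB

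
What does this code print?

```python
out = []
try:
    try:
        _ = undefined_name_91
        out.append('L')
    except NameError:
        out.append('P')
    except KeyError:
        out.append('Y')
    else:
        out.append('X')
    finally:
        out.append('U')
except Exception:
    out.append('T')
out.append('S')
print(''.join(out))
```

Execution trace: 'P' (inner except NameError) → 'U' (inner finally) → 'S' (after the try/except). Output: PUS

Answer: PUS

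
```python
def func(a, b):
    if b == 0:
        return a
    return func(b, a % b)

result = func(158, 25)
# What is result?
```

func(158, 25) -> func(25, 8) -> func(8, 1) -> func(1, 0) -> 1

Answer: 1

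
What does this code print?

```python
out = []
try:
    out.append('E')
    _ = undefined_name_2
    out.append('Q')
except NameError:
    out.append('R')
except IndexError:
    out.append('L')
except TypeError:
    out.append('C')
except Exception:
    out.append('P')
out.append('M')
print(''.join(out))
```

Execution trace: 'E' (try body) → 'R' (except NameError) → 'M' (after the try/except). Output: ERM

Answer: ERM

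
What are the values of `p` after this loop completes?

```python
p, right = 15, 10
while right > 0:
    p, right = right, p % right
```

GCD of 15 and 10
`p` takes the values: 15 → 10 → 5

Answer: 5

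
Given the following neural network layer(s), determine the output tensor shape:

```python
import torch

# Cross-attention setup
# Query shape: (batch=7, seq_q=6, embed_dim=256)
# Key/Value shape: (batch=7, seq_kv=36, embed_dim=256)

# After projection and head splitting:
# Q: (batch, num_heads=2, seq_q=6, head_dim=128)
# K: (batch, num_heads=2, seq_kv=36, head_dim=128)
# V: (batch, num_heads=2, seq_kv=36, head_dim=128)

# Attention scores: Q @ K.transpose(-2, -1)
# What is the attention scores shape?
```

Input: (7, 6, 256) -> Output: (7, 2, 6, 36)

Answer: (7, 2, 6, 36)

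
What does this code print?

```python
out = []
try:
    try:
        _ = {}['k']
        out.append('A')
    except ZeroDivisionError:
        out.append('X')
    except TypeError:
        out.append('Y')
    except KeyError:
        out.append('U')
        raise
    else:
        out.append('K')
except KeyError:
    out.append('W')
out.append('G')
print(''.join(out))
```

Execution trace: 'U' (inner except KeyError) → 'W' (outer except KeyError) → 'G' (after the try/except). Output: UWG

Answer: UWG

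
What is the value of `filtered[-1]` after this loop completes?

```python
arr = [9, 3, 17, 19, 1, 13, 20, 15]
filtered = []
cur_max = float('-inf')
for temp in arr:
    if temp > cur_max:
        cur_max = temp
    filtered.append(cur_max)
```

Running max ends at 20
`filtered` takes the values: [] → [9] → [9, 9] → [9, 9, 17] → [9, 9, 17, 19] → [9, 9, 17, 19, 19] → [9, 9, 17, 19, 19, 19] → [9, 9, 17, 19, 19, 19, 20] → [9, 9, 17, 19, 19, 19, 20, 20]
So `filtered[-1]` = 20

Answer: 20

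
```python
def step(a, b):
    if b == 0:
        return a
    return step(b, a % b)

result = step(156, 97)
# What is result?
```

step(156, 97) -> step(97, 59) -> step(59, 38) -> step(38, 21) -> step(21, 17) -> step(17, 4) -> step(4, 1) -> step(1, 0) -> 1

Answer: 1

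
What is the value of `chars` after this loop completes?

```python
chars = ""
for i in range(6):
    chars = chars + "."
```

Repeat '.' 6 times
`chars` takes the values: "" → "." → ".." → "..." → "...." → "....." → "......"

Answer: "......"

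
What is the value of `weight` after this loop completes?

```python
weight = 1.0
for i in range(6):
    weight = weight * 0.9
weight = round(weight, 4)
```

Exponential decay: 1.0 * 0.9^6
`weight` takes the values: 1.0 → 0.9 → 0.81 → 0.729 → 0.6561 → 0.59049 → 0.531441 → 0.5314

Answer: 0.5314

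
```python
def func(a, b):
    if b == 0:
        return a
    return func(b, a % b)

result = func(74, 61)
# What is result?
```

func(74, 61) -> func(61, 13) -> func(13, 9) -> func(9, 4) -> func(4, 1) -> func(1, 0) -> 1

Answer: 1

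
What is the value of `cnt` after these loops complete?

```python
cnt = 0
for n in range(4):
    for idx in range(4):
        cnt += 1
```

4 * 4 = 16
`cnt` takes the values: 0 → 1 → 2 → 3 → 4 → 5 → 6 → 7 → 8 → 9 → 10 → 11 → 12 → 13 → 14 → 15 → 16

Answer: 16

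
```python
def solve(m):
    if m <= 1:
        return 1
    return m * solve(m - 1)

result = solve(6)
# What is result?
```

solve(6) = 6 * 5 * 4 * 3 * 2 * 1 = 720

Answer: 720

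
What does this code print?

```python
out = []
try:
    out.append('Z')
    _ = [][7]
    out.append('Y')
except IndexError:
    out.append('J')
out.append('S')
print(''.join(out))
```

Execution trace: 'Z' (try body) → 'J' (except IndexError) → 'S' (after the try/except). Output: ZJS

Answer: ZJS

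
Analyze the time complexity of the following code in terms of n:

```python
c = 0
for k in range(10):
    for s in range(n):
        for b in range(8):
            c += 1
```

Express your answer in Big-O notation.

Each loop level contributes: 1 × n × 1. Multiplying the contributions gives O(n).

Answer: O(n)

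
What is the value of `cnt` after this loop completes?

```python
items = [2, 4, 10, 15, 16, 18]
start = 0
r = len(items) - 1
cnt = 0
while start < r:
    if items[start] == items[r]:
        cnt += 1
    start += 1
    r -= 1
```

Count matching pairs from ends
`cnt` takes the values: 0

Answer: 0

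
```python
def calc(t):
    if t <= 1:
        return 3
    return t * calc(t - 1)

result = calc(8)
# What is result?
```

calc(8) = 8 * 7 * 6 * 5 * 4 * 3 * 2 * 3 = 120960

Answer: 120960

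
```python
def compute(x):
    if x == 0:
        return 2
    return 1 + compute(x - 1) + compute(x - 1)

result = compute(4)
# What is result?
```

compute(x) = 1 + 2·compute(x-1), compute(0)=2. Closed form: (2+1)·2^4 - 1 = 47.

Answer: 47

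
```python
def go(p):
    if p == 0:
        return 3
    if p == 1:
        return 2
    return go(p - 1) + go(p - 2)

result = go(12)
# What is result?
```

Build up from base cases: go(0)=3, go(1)=2, go(2)=5, go(3)=7, go(4)=12, go(5)=19, go(6)=31, ..., go(12)=555

Answer: 555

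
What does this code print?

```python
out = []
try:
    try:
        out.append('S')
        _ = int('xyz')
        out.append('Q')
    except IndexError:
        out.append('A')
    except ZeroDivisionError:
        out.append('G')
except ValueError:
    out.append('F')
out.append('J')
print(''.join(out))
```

Execution trace: 'S' (try body) → 'F' (outer except ValueError) → 'J' (after the try/except). Output: SFJ

Answer: SFJ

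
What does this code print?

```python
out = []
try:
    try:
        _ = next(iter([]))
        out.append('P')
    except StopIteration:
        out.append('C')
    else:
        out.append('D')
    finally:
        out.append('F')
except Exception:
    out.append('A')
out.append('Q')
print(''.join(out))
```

Execution trace: 'C' (inner except StopIteration) → 'F' (inner finally) → 'Q' (after the try/except). Output: CFQ

Answer: CFQ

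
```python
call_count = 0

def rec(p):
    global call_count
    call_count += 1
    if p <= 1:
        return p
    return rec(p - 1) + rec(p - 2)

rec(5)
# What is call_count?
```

Calls(p) = 1 + Calls(p-1) + Calls(p-2); Calls(0)=Calls(1)=1. For p=5 this gives 15.

Answer: 15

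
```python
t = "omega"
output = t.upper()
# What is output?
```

Trace:
`t = "omega"` → t = 'omega'
`output = t.upper()` → output = 'OMEGA'
So output = 'OMEGA'

Answer: 'OMEGA'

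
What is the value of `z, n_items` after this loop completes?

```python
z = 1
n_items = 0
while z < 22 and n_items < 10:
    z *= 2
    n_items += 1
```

Double until >= 22 or 10 iterations
`z, n_items` takes the values: (1, 0) → (2, 0) → (2, 1) → (4, 1) → (4, 2) → (8, 2) → (8, 3) → (16, 3) → (16, 4) → (32, 4) → (32, 5)

Answer: 32, 5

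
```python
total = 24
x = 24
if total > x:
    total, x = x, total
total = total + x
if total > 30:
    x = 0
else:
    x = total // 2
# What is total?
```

Trace:
`total = 24` → total = 24
`x = 24` → x = 24
`if total > x: ...` → total > x is False → no variable changes
`total = total + x` → total = 48
`if total > 30: ...` → total > 30 is True → x = 0
So total = 48

Answer: 48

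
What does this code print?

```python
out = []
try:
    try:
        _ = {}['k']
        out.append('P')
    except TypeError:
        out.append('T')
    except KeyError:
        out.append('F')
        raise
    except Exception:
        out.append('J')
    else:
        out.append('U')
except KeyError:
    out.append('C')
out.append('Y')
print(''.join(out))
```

Execution trace: 'F' (inner except KeyError) → 'C' (outer except KeyError) → 'Y' (after the try/except). Output: FCY

Answer: FCY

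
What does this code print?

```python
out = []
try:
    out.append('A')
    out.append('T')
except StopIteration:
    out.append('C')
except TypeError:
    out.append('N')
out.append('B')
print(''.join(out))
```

Execution trace: 'A' (try body) → 'T' (try body, no exception) → 'B' (after the try/except). Output: ATB

Answer: ATB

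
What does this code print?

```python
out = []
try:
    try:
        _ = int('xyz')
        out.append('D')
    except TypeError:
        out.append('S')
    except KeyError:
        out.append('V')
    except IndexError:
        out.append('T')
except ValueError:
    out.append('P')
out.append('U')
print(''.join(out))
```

Execution trace: 'P' (outer except ValueError) → 'U' (after the try/except). Output: PU

Answer: PU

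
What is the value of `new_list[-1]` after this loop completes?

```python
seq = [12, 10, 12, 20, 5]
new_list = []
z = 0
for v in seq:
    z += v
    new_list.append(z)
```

Cumulative sum ends at 59
`new_list` takes the values: [] → [12] → [12, 22] → [12, 22, 34] → [12, 22, 34, 54] → [12, 22, 34, 54, 59]
So `new_list[-1]` = 59

Answer: 59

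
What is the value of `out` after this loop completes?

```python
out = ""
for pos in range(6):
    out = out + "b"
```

Repeat 'b' 6 times
`out` takes the values: "" → "b" → "bb" → "bbb" → "bbbb" → "bbbbb" → "bbbbbb"

Answer: "bbbbbb"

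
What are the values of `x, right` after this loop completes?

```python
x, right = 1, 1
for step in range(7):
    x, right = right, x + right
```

Fibonacci: after 7 iterations
`x, right` takes the values: (1, 1) → (1, 2) → (2, 3) → (3, 5) → (5, 8) → (8, 13) → (13, 21) → (21, 34)

Answer: 21, 34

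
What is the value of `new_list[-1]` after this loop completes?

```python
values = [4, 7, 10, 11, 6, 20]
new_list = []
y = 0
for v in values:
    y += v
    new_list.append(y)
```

Cumulative sum ends at 58
`new_list` takes the values: [] → [4] → [4, 11] → [4, 11, 21] → [4, 11, 21, 32] → [4, 11, 21, 32, 38] → [4, 11, 21, 32, 38, 58]
So `new_list[-1]` = 58

Answer: 58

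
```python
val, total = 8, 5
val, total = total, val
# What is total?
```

Trace:
`val, total = 8, 5` → val = 8; total = 5
`val, total = total, val` → val = 5; total = 8
So total = 8

Answer: 8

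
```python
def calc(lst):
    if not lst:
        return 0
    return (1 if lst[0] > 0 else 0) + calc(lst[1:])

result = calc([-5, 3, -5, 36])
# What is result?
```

Count of positive elements in [-5, 3, -5, 36] = 2

Answer: 2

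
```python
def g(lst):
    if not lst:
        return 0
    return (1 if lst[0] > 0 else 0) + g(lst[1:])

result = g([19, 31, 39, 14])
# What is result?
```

Count of positive elements in [19, 31, 39, 14] = 4

Answer: 4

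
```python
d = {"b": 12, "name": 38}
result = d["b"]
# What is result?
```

Trace:
`d = {"b": 12, "name": 38}` → d = {'b': 12, 'name': 38}
`result = d["b"]` → result = 12
So result = 12

Answer: 12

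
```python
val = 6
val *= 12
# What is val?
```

Trace:
`val = 6` → val = 6
`val *= 12` → val = 72
So val = 72

Answer: 72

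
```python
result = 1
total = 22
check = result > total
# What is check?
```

Trace:
`result = 1` → result = 1
`total = 22` → total = 22
`check = result > total` → check = False
So check = False

Answer: False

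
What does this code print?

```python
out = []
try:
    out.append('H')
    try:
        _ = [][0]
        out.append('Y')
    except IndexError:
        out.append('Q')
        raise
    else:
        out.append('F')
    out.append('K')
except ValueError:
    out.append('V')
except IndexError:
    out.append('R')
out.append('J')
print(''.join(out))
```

Execution trace: 'H' (try body) → 'Q' (inner except IndexError) → 'R' (except IndexError) → 'J' (after the try/except). Output: HQRJ

Answer: HQRJ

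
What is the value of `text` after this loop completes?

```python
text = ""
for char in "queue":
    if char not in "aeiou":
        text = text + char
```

Remove vowels from 'queue'
`text` takes the values: "" → "q"

Answer: "q"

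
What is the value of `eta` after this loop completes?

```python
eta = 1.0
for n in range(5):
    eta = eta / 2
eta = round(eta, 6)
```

Halving LR 5 times: 1 / 2^5
`eta` takes the values: 1.0 → 0.5 → 0.25 → 0.125 → 0.0625 → 0.03125

Answer: 0.03125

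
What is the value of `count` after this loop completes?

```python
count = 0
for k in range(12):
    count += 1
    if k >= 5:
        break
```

Loop breaks when k reaches 5, count is 6
`count` takes the values: 0 → 1 → 2 → 3 → 4 → 5 → 6

Answer: 6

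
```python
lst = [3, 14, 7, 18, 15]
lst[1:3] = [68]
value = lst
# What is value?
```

Trace:
`lst = [3, 14, 7, 18, 15]` → lst = [3, 14, 7, 18, 15]
`lst[1:3] = [68]` → lst = [3, 68, 18, 15]
`value = lst` → value = [3, 68, 18, 15]
So value = [3, 68, 18, 15]

Answer: [3, 68, 18, 15]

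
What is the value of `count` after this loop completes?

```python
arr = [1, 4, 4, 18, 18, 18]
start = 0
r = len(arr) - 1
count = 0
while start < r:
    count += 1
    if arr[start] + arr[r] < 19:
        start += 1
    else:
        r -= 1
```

Steps to find pair summing to 19
`count` takes the values: 0 → 1 → 2 → 3 → 4 → 5

Answer: 5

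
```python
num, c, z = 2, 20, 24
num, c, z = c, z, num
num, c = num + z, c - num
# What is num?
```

Trace:
`num, c, z = 2, 20, 24` → num = 2; c = 20; z = 24
`num, c, z = c, z, num` → num = 20; c = 24; z = 2
`num, c = num + z, c - num` → num = 22; c = 4
So num = 22

Answer: 22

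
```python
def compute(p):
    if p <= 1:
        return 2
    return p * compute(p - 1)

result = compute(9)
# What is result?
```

compute(9) = 9 * 8 * 7 * 6 * 5 * 4 * 3 * 2 * 2 = 725760

Answer: 725760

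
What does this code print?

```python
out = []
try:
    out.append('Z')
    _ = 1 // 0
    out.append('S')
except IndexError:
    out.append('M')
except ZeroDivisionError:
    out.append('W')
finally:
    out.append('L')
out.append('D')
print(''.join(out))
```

Execution trace: 'Z' (try body) → 'W' (except ZeroDivisionError) → 'L' (finally) → 'D' (after the try/except). Output: ZWLD

Answer: ZWLD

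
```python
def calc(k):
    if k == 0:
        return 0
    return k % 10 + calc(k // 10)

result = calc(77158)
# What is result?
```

Sum of digits of 77158: 8 + 5 + 1 + 7 + 7 = 28

Answer: 28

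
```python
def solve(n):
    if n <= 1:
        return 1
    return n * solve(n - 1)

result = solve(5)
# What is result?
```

solve(5) = 5 * 4 * 3 * 2 * 1 = 120

Answer: 120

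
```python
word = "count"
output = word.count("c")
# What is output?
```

Trace:
`word = "count"` → word = 'count'
`output = word.count("c")` → output = 1
So output = 1

Answer: 1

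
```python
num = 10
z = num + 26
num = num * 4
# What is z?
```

Trace:
`num = 10` → num = 10
`z = num + 26` → z = 36
`num = num * 4` → num = 40
So z = 36

Answer: 36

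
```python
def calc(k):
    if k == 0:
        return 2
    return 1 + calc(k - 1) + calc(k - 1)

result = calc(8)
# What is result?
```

calc(k) = 1 + 2·calc(k-1), calc(0)=2. Closed form: (2+1)·2^8 - 1 = 767.

Answer: 767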